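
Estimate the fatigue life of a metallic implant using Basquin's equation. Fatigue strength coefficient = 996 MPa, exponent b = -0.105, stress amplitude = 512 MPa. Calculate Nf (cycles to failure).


sigma_a = sigma_f' * (2Nf)^b
2Nf = (sigma_a/sigma_f')^(1/b)
2Nf = (512/996)^(1/-0.105)
2Nf = 565.30104
Nf = 282.7


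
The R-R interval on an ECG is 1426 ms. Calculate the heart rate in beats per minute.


HR = 60 / RR_interval(s)
RR = 1426 ms = 1.426 s
HR = 60 / 1.426 = 42.08 bpm


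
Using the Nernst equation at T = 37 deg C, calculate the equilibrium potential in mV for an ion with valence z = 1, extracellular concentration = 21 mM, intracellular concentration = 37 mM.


E = (RT/(zF)) * ln(C_out/C_in)
T = 37 + 273.15 = 310.15 K
E = (8.314 * 310.15 / (1 * 96485)) * ln(21/37)
E = -15.14 mV


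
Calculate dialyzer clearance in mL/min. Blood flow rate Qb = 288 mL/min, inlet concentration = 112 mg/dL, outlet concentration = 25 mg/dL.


K = Qb * (Cb_in - Cb_out) / Cb_in
K = 288 * (112 - 25) / 112
K = 223.7 mL/min


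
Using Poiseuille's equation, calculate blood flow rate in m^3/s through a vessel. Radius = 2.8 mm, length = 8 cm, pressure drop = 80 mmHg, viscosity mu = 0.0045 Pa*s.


Q = pi*r^4*dP / (8*mu*L)
r = 0.0028 m, L = 0.08 m
dP = 80 mmHg = 10665.76 Pa
Q = 7.1512e-04 m^3/s


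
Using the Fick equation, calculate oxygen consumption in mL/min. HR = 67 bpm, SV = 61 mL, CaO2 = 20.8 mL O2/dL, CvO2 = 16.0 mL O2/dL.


CO = HR*SV = 67*61/1000 = 4.087 L/min
a-v O2 diff = 20.8 - 16.0 = 4.8 mL/dL
VO2 = CO * (CaO2-CvO2) * 10 dL/L
VO2 = 4.087 * 4.8 * 10
VO2 = 196.2 mL/min


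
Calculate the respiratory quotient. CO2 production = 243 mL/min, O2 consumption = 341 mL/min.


RQ = VCO2 / VO2
RQ = 243 / 341
RQ = 0.7126


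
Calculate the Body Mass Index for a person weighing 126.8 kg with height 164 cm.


BMI = weight / height^2
height = 164 cm = 1.64 m
BMI = 126.8 / 1.64^2
BMI = 47.14 kg/m^2


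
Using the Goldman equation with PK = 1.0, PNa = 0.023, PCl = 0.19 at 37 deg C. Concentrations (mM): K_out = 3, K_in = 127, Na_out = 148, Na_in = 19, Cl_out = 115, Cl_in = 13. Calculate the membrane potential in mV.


Vm = (RT/F)*ln((PK*Ko + PNa*Nao + PCl*Cli)/(PK*Ki + PNa*Nai + PCl*Clo))
Numer = 8.874, Denom = 149.287
Vm = -75.44 mV


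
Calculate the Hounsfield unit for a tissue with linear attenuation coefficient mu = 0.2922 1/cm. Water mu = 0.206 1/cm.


HU = ((mu_tissue - mu_water) / mu_water) * 1000
HU = ((0.2922 - 0.206) / 0.206) * 1000
HU = 418.4


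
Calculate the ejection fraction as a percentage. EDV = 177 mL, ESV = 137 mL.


SV = EDV - ESV = 177 - 137 = 40 mL
EF = SV/EDV * 100 = 40/177 * 100
EF = 22.6%


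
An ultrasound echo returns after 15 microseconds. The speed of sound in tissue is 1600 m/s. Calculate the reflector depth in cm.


depth = c * t / 2
t = 15 us = 1.5000e-05 s
depth = 1600 * 1.5000e-05 / 2
depth = 0.012 m = 1.2 cm


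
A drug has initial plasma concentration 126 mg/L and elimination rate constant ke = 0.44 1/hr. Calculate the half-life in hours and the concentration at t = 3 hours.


t_half = ln(2) / ke = 0.693147 / 0.44 = 1.575 hr
C(t) = C0 * exp(-ke*t) = 126 * exp(-0.44*3)
C(3) = 33.66 mg/L


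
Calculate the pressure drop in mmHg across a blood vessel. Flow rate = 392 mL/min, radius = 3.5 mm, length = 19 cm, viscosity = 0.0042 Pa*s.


dP = 8*mu*L*Q / (pi*r^4)
Q = 392 mL/min = 6.53333e-06 m^3/s
dP = 88.4719 Pa = 88.4719 / 133.322 mmHg = 0.6636 mmHg


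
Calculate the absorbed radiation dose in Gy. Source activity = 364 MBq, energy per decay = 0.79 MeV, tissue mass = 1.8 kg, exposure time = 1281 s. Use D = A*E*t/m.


A = 364 MBq = 3.6400e+08 Bq
E = 0.79 MeV = 1.26558e-13 J
D = A*E*t/m = 3.6400e+08*1.26558e-13*1281/1.8
D = 0.03278 Gy


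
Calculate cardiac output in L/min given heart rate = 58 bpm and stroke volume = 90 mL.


CO = HR * SV
CO = 58 * 90 / 1000
CO = 5.22 L/min


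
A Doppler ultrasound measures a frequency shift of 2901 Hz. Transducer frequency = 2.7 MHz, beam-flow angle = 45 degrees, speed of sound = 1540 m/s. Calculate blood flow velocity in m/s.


v = fd * c / (2 * f0 * cos(theta))
v = 2901 * 1540 / (2 * 2.7000e+06 * cos(45))
v = 1.17 m/s


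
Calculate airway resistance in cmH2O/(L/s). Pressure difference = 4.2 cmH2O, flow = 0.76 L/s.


R = dP / flow
R = 4.2 / 0.76
R = 5.526 cmH2O/(L/s)


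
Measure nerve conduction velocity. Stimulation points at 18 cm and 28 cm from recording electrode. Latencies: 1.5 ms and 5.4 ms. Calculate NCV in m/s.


Distance = (28 - 18) / 100 = 0.1 m
dt = (5.4 - 1.5) / 1000 = 0.0039 s
NCV = dist / dt = 25.64 m/s


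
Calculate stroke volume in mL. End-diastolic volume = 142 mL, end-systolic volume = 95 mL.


SV = EDV - ESV
SV = 142 - 95
SV = 47 mL


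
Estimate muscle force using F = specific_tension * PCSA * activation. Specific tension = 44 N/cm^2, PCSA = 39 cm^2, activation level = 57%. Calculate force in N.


F = sigma * PCSA * activation
F = 44 * 39 * 0.57
F = 978.1 N


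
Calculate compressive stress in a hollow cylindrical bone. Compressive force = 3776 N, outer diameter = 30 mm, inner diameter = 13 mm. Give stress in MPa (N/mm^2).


A = pi*(r_o^2 - r_i^2)
r_o = 15 mm, r_i = 6.5 mm
A = 574.126 mm^2
sigma = F/A = 3776 / 574.126
sigma = 6.577 MPa


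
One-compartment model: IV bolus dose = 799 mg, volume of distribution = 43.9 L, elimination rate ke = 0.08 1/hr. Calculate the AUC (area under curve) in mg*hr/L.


C0 = Dose/Vd = 799/43.9 = 18.2005 mg/L
AUC = C0/ke = 18.2005/0.08
AUC = 227.5 mg*hr/L


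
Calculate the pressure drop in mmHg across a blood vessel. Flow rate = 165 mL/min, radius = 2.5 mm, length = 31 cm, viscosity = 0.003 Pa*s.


dP = 8*mu*L*Q / (pi*r^4)
Q = 165 mL/min = 2.75e-06 m^3/s
dP = 166.723 Pa = 166.723 / 133.322 mmHg = 1.251 mmHg


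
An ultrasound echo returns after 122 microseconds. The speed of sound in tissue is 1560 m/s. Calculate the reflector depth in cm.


depth = c * t / 2
t = 122 us = 1.2200e-04 s
depth = 1560 * 1.2200e-04 / 2
depth = 0.09516 m = 9.516 cm


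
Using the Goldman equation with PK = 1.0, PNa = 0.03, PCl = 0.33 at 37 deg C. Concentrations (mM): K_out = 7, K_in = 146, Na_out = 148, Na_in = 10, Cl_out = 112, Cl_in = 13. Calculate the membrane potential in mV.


Vm = (RT/F)*ln((PK*Ko + PNa*Nao + PCl*Cli)/(PK*Ki + PNa*Nai + PCl*Clo))
Numer = 15.73, Denom = 183.26
Vm = -65.62 mV


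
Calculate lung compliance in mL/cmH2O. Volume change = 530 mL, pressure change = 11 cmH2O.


C = dV / dP
C = 530 / 11
C = 48.18 mL/cmH2O


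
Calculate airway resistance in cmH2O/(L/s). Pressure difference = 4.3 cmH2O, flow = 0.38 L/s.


R = dP / flow
R = 4.3 / 0.38
R = 11.32 cmH2O/(L/s)


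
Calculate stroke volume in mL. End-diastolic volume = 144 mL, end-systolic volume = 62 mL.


SV = EDV - ESV
SV = 144 - 62
SV = 82 mL


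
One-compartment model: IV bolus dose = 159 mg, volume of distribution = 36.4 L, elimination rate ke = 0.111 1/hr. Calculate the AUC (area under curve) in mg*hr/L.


C0 = Dose/Vd = 159/36.4 = 4.36813 mg/L
AUC = C0/ke = 4.36813/0.111
AUC = 39.35 mg*hr/L


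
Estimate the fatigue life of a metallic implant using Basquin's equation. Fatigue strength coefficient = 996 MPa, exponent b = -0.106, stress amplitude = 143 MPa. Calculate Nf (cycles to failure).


sigma_a = sigma_f' * (2Nf)^b
2Nf = (sigma_a/sigma_f')^(1/b)
2Nf = (143/996)^(1/-0.106)
2Nf = 89558459
Nf = 4.4779e+07


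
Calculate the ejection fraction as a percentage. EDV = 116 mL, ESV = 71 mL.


SV = EDV - ESV = 116 - 71 = 45 mL
EF = SV/EDV * 100 = 45/116 * 100
EF = 38.79%


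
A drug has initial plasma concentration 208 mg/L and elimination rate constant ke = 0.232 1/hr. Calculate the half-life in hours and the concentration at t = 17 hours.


t_half = ln(2) / ke = 0.693147 / 0.232 = 2.988 hr
C(t) = C0 * exp(-ke*t) = 208 * exp(-0.232*17)
C(17) = 4.029 mg/L


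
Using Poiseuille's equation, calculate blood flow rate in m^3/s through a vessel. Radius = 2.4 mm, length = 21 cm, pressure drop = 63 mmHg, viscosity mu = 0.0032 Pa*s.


Q = pi*r^4*dP / (8*mu*L)
r = 0.0024 m, L = 0.21 m
dP = 63 mmHg = 8399.286 Pa
Q = 1.6285e-04 m^3/s


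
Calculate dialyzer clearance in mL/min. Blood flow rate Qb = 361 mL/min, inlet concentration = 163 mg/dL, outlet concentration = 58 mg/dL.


K = Qb * (Cb_in - Cb_out) / Cb_in
K = 361 * (163 - 58) / 163
K = 232.5 mL/min


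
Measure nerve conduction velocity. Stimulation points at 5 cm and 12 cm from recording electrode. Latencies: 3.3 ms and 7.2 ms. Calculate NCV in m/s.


Distance = (12 - 5) / 100 = 0.07 m
dt = (7.2 - 3.3) / 1000 = 0.0039 s
NCV = dist / dt = 17.95 m/s


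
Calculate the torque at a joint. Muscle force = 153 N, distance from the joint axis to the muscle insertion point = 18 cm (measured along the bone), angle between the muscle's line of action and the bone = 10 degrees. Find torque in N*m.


Torque = F * d * sin(theta)   (moment arm = d*sin(theta))
d = 18 cm = 0.18 m
Torque = 153 * 0.18 * sin(10)
Torque = 4.782 N*m


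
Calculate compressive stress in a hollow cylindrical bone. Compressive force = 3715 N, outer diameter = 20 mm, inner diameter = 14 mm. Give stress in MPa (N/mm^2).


A = pi*(r_o^2 - r_i^2)
r_o = 10 mm, r_i = 7 mm
A = 160.221 mm^2
sigma = F/A = 3715 / 160.221
sigma = 23.19 MPa


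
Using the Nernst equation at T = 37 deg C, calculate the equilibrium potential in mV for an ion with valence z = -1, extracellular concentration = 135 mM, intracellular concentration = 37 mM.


E = (RT/(zF)) * ln(C_out/C_in)
T = 37 + 273.15 = 310.15 K
E = (8.314 * 310.15 / (-1 * 96485)) * ln(135/37)
E = -34.59 mV


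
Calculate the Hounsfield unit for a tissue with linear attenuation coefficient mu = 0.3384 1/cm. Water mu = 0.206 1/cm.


HU = ((mu_tissue - mu_water) / mu_water) * 1000
HU = ((0.3384 - 0.206) / 0.206) * 1000
HU = 642.7


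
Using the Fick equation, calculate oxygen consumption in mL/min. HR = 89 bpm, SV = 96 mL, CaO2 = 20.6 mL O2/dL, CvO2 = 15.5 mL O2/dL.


CO = HR*SV = 89*96/1000 = 8.544 L/min
a-v O2 diff = 20.6 - 15.5 = 5.1 mL/dL
VO2 = CO * (CaO2-CvO2) * 10 dL/L
VO2 = 8.544 * 5.1 * 10
VO2 = 435.7 mL/min


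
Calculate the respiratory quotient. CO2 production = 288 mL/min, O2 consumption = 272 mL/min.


RQ = VCO2 / VO2
RQ = 288 / 272
RQ = 1.059


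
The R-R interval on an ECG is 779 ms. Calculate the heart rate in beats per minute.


HR = 60 / RR_interval(s)
RR = 779 ms = 0.779 s
HR = 60 / 0.779 = 77.02 bpm


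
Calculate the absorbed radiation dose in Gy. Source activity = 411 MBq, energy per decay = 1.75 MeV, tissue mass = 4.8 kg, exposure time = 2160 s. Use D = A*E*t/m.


A = 411 MBq = 4.1100e+08 Bq
E = 1.75 MeV = 2.8035e-13 J
D = A*E*t/m = 4.1100e+08*2.8035e-13*2160/4.8
D = 0.05185 Gy


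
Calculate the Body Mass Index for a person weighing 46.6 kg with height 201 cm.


BMI = weight / height^2
height = 201 cm = 2.01 m
BMI = 46.6 / 2.01^2
BMI = 11.53 kg/m^2


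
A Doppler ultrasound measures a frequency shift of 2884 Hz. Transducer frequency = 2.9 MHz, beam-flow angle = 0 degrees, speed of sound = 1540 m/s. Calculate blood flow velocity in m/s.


v = fd * c / (2 * f0 * cos(theta))
v = 2884 * 1540 / (2 * 2.9000e+06 * cos(0))
v = 0.7658 m/s


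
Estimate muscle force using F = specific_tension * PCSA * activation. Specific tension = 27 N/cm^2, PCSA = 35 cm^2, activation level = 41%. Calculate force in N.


F = sigma * PCSA * activation
F = 27 * 35 * 0.41
F = 387.4 N


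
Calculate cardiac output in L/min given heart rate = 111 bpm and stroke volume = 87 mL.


CO = HR * SV
CO = 111 * 87 / 1000
CO = 9.657 L/min


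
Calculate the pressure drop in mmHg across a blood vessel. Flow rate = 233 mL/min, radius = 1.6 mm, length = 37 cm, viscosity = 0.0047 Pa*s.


dP = 8*mu*L*Q / (pi*r^4)
Q = 233 mL/min = 3.88333e-06 m^3/s
dP = 2624 Pa = 2624 / 133.322 mmHg = 19.68 mmHg


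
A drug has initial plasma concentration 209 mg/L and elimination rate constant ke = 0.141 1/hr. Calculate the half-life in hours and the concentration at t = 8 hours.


t_half = ln(2) / ke = 0.693147 / 0.141 = 4.916 hr
C(t) = C0 * exp(-ke*t) = 209 * exp(-0.141*8)
C(8) = 67.65 mg/L


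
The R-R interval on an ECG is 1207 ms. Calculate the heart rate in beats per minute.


HR = 60 / RR_interval(s)
RR = 1207 ms = 1.207 s
HR = 60 / 1.207 = 49.71 bpm


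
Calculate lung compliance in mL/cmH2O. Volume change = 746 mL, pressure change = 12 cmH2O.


C = dV / dP
C = 746 / 12
C = 62.17 mL/cmH2O


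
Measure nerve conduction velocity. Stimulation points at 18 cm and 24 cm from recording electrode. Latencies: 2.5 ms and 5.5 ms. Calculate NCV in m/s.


Distance = (24 - 18) / 100 = 0.06 m
dt = (5.5 - 2.5) / 1000 = 0.003 s
NCV = dist / dt = 20 m/s


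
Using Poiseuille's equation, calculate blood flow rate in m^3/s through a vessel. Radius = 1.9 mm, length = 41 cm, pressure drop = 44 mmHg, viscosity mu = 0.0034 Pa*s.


Q = pi*r^4*dP / (8*mu*L)
r = 0.0019 m, L = 0.41 m
dP = 44 mmHg = 5866.168 Pa
Q = 2.1536e-05 m^3/s


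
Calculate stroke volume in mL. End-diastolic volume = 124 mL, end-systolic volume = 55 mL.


SV = EDV - ESV
SV = 124 - 55
SV = 69 mL


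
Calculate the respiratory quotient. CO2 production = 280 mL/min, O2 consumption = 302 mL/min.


RQ = VCO2 / VO2
RQ = 280 / 302
RQ = 0.9272


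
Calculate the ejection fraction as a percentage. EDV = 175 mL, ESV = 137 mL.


SV = EDV - ESV = 175 - 137 = 38 mL
EF = SV/EDV * 100 = 38/175 * 100
EF = 21.71%


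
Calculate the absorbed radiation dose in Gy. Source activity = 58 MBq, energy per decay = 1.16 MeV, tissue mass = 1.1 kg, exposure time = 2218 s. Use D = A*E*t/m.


A = 58 MBq = 5.8000e+07 Bq
E = 1.16 MeV = 1.85832e-13 J
D = A*E*t/m = 5.8000e+07*1.85832e-13*2218/1.1
D = 0.02173 Gy


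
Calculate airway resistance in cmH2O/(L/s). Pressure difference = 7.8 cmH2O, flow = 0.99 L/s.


R = dP / flow
R = 7.8 / 0.99
R = 7.879 cmH2O/(L/s)


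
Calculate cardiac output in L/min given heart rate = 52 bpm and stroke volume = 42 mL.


CO = HR * SV
CO = 52 * 42 / 1000
CO = 2.184 L/min


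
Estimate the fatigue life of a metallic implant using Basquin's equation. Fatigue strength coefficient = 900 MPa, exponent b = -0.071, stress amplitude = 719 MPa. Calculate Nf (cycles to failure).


sigma_a = sigma_f' * (2Nf)^b
2Nf = (sigma_a/sigma_f')^(1/b)
2Nf = (719/900)^(1/-0.071)
2Nf = 23.628234
Nf = 11.81


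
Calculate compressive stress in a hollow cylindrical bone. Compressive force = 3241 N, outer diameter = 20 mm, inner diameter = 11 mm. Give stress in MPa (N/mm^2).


A = pi*(r_o^2 - r_i^2)
r_o = 10 mm, r_i = 5.5 mm
A = 219.126 mm^2
sigma = F/A = 3241 / 219.126
sigma = 14.79 MPa


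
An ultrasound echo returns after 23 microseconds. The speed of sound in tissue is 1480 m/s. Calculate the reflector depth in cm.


depth = c * t / 2
t = 23 us = 2.3000e-05 s
depth = 1480 * 2.3000e-05 / 2
depth = 0.01702 m = 1.702 cm


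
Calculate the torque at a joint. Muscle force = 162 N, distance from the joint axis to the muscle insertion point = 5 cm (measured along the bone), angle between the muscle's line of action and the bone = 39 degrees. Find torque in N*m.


Torque = F * d * sin(theta)   (moment arm = d*sin(theta))
d = 5 cm = 0.05 m
Torque = 162 * 0.05 * sin(39)
Torque = 5.097 N*m


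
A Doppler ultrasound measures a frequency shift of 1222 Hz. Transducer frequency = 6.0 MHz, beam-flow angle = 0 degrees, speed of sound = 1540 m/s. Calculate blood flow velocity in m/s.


v = fd * c / (2 * f0 * cos(theta))
v = 1222 * 1540 / (2 * 6.0000e+06 * cos(0))
v = 0.1568 m/s


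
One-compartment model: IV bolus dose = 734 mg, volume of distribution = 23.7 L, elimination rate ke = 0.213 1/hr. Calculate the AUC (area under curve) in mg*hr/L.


C0 = Dose/Vd = 734/23.7 = 30.9705 mg/L
AUC = C0/ke = 30.9705/0.213
AUC = 145.4 mg*hr/L


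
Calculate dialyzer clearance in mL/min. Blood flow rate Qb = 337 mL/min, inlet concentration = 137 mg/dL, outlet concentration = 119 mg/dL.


K = Qb * (Cb_in - Cb_out) / Cb_in
K = 337 * (137 - 119) / 137
K = 44.28 mL/min


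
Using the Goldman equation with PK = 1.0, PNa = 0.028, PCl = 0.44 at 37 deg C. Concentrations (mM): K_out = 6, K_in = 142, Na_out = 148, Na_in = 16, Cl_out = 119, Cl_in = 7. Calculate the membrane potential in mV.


Vm = (RT/F)*ln((PK*Ko + PNa*Nao + PCl*Cli)/(PK*Ki + PNa*Nai + PCl*Clo))
Numer = 13.224, Denom = 194.808
Vm = -71.89 mV


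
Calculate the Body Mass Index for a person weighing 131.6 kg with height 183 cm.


BMI = weight / height^2
height = 183 cm = 1.83 m
BMI = 131.6 / 1.83^2
BMI = 39.3 kg/m^2


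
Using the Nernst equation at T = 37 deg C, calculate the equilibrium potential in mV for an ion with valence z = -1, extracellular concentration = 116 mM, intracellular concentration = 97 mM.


E = (RT/(zF)) * ln(C_out/C_in)
T = 37 + 273.15 = 310.15 K
E = (8.314 * 310.15 / (-1 * 96485)) * ln(116/97)
E = -4.781 mV


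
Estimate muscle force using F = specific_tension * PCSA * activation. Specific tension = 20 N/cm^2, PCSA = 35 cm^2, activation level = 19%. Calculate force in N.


F = sigma * PCSA * activation
F = 20 * 35 * 0.19
F = 133 N


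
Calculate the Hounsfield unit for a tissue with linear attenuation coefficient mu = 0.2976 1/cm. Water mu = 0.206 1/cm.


HU = ((mu_tissue - mu_water) / mu_water) * 1000
HU = ((0.2976 - 0.206) / 0.206) * 1000
HU = 444.7


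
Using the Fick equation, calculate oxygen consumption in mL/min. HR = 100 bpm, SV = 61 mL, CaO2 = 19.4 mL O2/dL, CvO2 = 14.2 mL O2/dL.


CO = HR*SV = 100*61/1000 = 6.1 L/min
a-v O2 diff = 19.4 - 14.2 = 5.2 mL/dL
VO2 = CO * (CaO2-CvO2) * 10 dL/L
VO2 = 6.1 * 5.2 * 10
VO2 = 317.2 mL/min


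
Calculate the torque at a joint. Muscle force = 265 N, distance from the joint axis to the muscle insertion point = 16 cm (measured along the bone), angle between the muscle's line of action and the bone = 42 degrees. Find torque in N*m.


Torque = F * d * sin(theta)   (moment arm = d*sin(theta))
d = 16 cm = 0.16 m
Torque = 265 * 0.16 * sin(42)
Torque = 28.37 N*m


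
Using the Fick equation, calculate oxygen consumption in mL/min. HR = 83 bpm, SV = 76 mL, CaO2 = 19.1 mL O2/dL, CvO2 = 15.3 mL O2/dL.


CO = HR*SV = 83*76/1000 = 6.308 L/min
a-v O2 diff = 19.1 - 15.3 = 3.8 mL/dL
VO2 = CO * (CaO2-CvO2) * 10 dL/L
VO2 = 6.308 * 3.8 * 10
VO2 = 239.7 mL/min


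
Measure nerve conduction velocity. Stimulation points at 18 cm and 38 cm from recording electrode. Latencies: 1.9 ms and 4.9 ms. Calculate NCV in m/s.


Distance = (38 - 18) / 100 = 0.2 m
dt = (4.9 - 1.9) / 1000 = 0.003 s
NCV = dist / dt = 66.67 m/s


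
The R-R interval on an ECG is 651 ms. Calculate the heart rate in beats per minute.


HR = 60 / RR_interval(s)
RR = 651 ms = 0.651 s
HR = 60 / 0.651 = 92.17 bpm


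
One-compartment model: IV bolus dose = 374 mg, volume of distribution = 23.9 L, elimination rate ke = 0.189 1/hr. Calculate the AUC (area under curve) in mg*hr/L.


C0 = Dose/Vd = 374/23.9 = 15.6485 mg/L
AUC = C0/ke = 15.6485/0.189
AUC = 82.8 mg*hr/L


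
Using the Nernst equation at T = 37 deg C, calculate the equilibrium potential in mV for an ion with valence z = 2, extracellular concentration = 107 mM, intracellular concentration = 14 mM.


E = (RT/(zF)) * ln(C_out/C_in)
T = 37 + 273.15 = 310.15 K
E = (8.314 * 310.15 / (2 * 96485)) * ln(107/14)
E = 27.18 mV


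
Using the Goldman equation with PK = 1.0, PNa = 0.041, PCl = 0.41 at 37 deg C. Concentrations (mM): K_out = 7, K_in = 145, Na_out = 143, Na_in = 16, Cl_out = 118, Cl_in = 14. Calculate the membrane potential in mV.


Vm = (RT/F)*ln((PK*Ko + PNa*Nao + PCl*Cli)/(PK*Ki + PNa*Nai + PCl*Clo))
Numer = 18.603, Denom = 194.036
Vm = -62.66 mV


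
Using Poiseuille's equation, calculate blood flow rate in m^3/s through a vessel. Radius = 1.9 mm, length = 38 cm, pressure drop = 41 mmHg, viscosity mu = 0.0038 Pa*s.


Q = pi*r^4*dP / (8*mu*L)
r = 0.0019 m, L = 0.38 m
dP = 41 mmHg = 5466.202 Pa
Q = 1.9373e-05 m^3/s


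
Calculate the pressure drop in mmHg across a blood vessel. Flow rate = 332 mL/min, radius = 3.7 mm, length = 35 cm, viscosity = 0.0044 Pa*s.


dP = 8*mu*L*Q / (pi*r^4)
Q = 332 mL/min = 5.53333e-06 m^3/s
dP = 115.782 Pa = 115.782 / 133.322 mmHg = 0.8684 mmHg


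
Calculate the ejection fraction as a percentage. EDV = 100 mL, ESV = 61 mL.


SV = EDV - ESV = 100 - 61 = 39 mL
EF = SV/EDV * 100 = 39/100 * 100
EF = 39%


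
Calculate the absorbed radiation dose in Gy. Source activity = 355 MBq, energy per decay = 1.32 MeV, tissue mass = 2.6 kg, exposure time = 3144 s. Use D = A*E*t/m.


A = 355 MBq = 3.5500e+08 Bq
E = 1.32 MeV = 2.11464e-13 J
D = A*E*t/m = 3.5500e+08*2.11464e-13*3144/2.6
D = 0.09078 Gy


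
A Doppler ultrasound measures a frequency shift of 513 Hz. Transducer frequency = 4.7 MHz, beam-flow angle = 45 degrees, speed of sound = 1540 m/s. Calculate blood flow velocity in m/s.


v = fd * c / (2 * f0 * cos(theta))
v = 513 * 1540 / (2 * 4.7000e+06 * cos(45))
v = 0.1189 m/s


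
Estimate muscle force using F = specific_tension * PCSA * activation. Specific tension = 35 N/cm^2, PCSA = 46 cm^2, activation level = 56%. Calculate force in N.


F = sigma * PCSA * activation
F = 35 * 46 * 0.56
F = 901.6 N


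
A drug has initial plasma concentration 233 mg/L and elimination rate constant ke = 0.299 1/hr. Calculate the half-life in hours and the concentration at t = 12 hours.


t_half = ln(2) / ke = 0.693147 / 0.299 = 2.318 hr
C(t) = C0 * exp(-ke*t) = 233 * exp(-0.299*12)
C(12) = 6.443 mg/L


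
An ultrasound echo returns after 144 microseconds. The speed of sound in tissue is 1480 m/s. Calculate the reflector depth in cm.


depth = c * t / 2
t = 144 us = 1.4400e-04 s
depth = 1480 * 1.4400e-04 / 2
depth = 0.10656 m = 10.656 cm


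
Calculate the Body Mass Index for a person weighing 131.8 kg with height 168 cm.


BMI = weight / height^2
height = 168 cm = 1.68 m
BMI = 131.8 / 1.68^2
BMI = 46.7 kg/m^2


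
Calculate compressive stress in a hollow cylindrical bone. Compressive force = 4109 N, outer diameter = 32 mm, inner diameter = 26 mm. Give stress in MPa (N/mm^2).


A = pi*(r_o^2 - r_i^2)
r_o = 16 mm, r_i = 13 mm
A = 273.319 mm^2
sigma = F/A = 4109 / 273.319
sigma = 15.03 MPa


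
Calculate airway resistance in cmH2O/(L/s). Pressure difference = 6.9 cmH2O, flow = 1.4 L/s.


R = dP / flow
R = 6.9 / 1.4
R = 4.929 cmH2O/(L/s)


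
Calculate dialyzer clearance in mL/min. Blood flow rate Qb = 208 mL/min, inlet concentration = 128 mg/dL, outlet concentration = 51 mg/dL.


K = Qb * (Cb_in - Cb_out) / Cb_in
K = 208 * (128 - 51) / 128
K = 125.1 mL/min


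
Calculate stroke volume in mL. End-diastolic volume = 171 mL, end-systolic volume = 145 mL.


SV = EDV - ESV
SV = 171 - 145
SV = 26 mL


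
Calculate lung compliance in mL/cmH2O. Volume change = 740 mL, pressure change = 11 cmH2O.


C = dV / dP
C = 740 / 11
C = 67.27 mL/cmH2O


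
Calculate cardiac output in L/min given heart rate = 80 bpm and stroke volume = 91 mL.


CO = HR * SV
CO = 80 * 91 / 1000
CO = 7.28 L/min


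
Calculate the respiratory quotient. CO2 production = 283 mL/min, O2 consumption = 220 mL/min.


RQ = VCO2 / VO2
RQ = 283 / 220
RQ = 1.286


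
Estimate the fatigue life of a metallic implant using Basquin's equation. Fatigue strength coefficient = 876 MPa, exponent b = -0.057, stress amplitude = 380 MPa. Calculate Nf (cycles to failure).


sigma_a = sigma_f' * (2Nf)^b
2Nf = (sigma_a/sigma_f')^(1/b)
2Nf = (380/876)^(1/-0.057)
2Nf = 2309498.6
Nf = 1.1547e+06


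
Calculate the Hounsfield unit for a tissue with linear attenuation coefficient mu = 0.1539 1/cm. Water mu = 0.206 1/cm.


HU = ((mu_tissue - mu_water) / mu_water) * 1000
HU = ((0.1539 - 0.206) / 0.206) * 1000
HU = -252.9


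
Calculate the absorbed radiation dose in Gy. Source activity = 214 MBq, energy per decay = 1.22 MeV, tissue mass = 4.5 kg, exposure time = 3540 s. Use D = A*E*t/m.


A = 214 MBq = 2.1400e+08 Bq
E = 1.22 MeV = 1.95444e-13 J
D = A*E*t/m = 2.1400e+08*1.95444e-13*3540/4.5
D = 0.0329 Gy


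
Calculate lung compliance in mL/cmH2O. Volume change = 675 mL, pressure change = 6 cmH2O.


C = dV / dP
C = 675 / 6
C = 112.5 mL/cmH2O


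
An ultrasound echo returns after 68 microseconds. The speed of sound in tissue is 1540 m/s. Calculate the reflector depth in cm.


depth = c * t / 2
t = 68 us = 6.8000e-05 s
depth = 1540 * 6.8000e-05 / 2
depth = 0.05236 m = 5.236 cm


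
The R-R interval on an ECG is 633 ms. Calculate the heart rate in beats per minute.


HR = 60 / RR_interval(s)
RR = 633 ms = 0.633 s
HR = 60 / 0.633 = 94.79 bpm


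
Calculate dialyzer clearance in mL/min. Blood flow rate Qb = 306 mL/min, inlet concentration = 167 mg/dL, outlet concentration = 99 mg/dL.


K = Qb * (Cb_in - Cb_out) / Cb_in
K = 306 * (167 - 99) / 167
K = 124.6 mL/min


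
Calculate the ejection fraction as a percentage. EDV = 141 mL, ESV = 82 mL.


SV = EDV - ESV = 141 - 82 = 59 mL
EF = SV/EDV * 100 = 59/141 * 100
EF = 41.84%


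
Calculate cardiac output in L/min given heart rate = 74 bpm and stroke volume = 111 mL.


CO = HR * SV
CO = 74 * 111 / 1000
CO = 8.214 L/min


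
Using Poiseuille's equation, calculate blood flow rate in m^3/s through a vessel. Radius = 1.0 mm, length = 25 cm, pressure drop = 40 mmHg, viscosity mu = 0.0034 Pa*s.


Q = pi*r^4*dP / (8*mu*L)
r = 0.001 m, L = 0.25 m
dP = 40 mmHg = 5332.88 Pa
Q = 2.4638e-06 m^3/s


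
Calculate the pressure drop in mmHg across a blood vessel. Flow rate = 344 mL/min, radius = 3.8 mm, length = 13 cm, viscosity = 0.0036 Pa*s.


dP = 8*mu*L*Q / (pi*r^4)
Q = 344 mL/min = 5.73333e-06 m^3/s
dP = 32.7686 Pa = 32.7686 / 133.322 mmHg = 0.2458 mmHg


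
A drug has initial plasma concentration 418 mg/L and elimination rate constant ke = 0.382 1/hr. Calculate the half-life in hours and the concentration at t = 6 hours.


t_half = ln(2) / ke = 0.693147 / 0.382 = 1.815 hr
C(t) = C0 * exp(-ke*t) = 418 * exp(-0.382*6)
C(6) = 42.24 mg/L


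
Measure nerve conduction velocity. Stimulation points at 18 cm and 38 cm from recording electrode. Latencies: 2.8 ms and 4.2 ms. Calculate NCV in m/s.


Distance = (38 - 18) / 100 = 0.2 m
dt = (4.2 - 2.8) / 1000 = 0.0014 s
NCV = dist / dt = 142.9 m/s


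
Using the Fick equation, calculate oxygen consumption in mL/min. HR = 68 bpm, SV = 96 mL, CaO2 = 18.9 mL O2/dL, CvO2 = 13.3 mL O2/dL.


CO = HR*SV = 68*96/1000 = 6.528 L/min
a-v O2 diff = 18.9 - 13.3 = 5.6 mL/dL
VO2 = CO * (CaO2-CvO2) * 10 dL/L
VO2 = 6.528 * 5.6 * 10
VO2 = 365.6 mL/min


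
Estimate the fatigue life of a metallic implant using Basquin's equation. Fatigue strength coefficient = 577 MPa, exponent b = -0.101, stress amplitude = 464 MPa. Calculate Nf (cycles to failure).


sigma_a = sigma_f' * (2Nf)^b
2Nf = (sigma_a/sigma_f')^(1/b)
2Nf = (464/577)^(1/-0.101)
2Nf = 8.6537882
Nf = 4.327


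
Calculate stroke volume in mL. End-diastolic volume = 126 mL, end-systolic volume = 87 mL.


SV = EDV - ESV
SV = 126 - 87
SV = 39 mL


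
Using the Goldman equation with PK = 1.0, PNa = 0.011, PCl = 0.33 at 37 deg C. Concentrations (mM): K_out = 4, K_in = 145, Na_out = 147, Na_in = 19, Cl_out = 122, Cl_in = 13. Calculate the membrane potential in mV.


Vm = (RT/F)*ln((PK*Ko + PNa*Nao + PCl*Cli)/(PK*Ki + PNa*Nai + PCl*Clo))
Numer = 9.907, Denom = 185.469
Vm = -78.3 mV


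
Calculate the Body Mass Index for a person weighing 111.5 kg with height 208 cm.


BMI = weight / height^2
height = 208 cm = 2.08 m
BMI = 111.5 / 2.08^2
BMI = 25.77 kg/m^2


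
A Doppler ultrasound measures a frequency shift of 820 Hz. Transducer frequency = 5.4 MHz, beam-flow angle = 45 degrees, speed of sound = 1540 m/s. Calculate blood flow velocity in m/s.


v = fd * c / (2 * f0 * cos(theta))
v = 820 * 1540 / (2 * 5.4000e+06 * cos(45))
v = 0.1654 m/s


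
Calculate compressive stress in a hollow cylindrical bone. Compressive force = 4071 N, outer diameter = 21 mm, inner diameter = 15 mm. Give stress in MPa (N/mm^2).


A = pi*(r_o^2 - r_i^2)
r_o = 10.5 mm, r_i = 7.5 mm
A = 169.646 mm^2
sigma = F/A = 4071 / 169.646
sigma = 24 MPa


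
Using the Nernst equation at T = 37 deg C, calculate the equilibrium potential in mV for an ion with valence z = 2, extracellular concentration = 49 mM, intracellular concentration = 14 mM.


E = (RT/(zF)) * ln(C_out/C_in)
T = 37 + 273.15 = 310.15 K
E = (8.314 * 310.15 / (2 * 96485)) * ln(49/14)
E = 16.74 mV


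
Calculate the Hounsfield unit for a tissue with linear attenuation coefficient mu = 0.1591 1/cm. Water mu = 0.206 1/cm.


HU = ((mu_tissue - mu_water) / mu_water) * 1000
HU = ((0.1591 - 0.206) / 0.206) * 1000
HU = -227.7


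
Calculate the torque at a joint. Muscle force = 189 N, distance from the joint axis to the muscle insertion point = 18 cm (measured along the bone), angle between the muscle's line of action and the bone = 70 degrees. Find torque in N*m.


Torque = F * d * sin(theta)   (moment arm = d*sin(theta))
d = 18 cm = 0.18 m
Torque = 189 * 0.18 * sin(70)
Torque = 31.97 N*m


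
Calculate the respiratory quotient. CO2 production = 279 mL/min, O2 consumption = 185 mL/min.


RQ = VCO2 / VO2
RQ = 279 / 185
RQ = 1.508


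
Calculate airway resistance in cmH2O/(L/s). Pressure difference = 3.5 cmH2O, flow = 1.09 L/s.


R = dP / flow
R = 3.5 / 1.09
R = 3.211 cmH2O/(L/s)


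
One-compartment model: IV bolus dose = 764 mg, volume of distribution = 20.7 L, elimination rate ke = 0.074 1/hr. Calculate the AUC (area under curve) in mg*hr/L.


C0 = Dose/Vd = 764/20.7 = 36.9082 mg/L
AUC = C0/ke = 36.9082/0.074
AUC = 498.8 mg*hr/L


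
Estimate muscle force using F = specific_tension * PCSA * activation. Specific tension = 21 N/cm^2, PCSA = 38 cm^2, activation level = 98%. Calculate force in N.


F = sigma * PCSA * activation
F = 21 * 38 * 0.98
F = 782 N


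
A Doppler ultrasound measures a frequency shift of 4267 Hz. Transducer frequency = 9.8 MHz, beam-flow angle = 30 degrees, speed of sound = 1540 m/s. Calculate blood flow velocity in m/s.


v = fd * c / (2 * f0 * cos(theta))
v = 4267 * 1540 / (2 * 9.8000e+06 * cos(30))
v = 0.3871 m/s


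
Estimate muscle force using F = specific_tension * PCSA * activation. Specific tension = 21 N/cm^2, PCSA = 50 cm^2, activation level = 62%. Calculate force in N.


F = sigma * PCSA * activation
F = 21 * 50 * 0.62
F = 651 N


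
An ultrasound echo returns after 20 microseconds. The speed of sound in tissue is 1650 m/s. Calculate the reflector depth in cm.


depth = c * t / 2
t = 20 us = 2.0000e-05 s
depth = 1650 * 2.0000e-05 / 2
depth = 0.0165 m = 1.65 cm


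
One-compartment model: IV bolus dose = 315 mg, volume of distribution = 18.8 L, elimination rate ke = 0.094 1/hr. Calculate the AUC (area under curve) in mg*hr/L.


C0 = Dose/Vd = 315/18.8 = 16.7553 mg/L
AUC = C0/ke = 16.7553/0.094
AUC = 178.2 mg*hr/L


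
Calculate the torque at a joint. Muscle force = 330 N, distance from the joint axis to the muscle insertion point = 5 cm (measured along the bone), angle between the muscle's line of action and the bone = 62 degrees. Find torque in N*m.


Torque = F * d * sin(theta)   (moment arm = d*sin(theta))
d = 5 cm = 0.05 m
Torque = 330 * 0.05 * sin(62)
Torque = 14.57 N*m


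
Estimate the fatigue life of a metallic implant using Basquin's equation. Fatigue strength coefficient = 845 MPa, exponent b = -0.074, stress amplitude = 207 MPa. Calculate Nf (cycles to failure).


sigma_a = sigma_f' * (2Nf)^b
2Nf = (sigma_a/sigma_f')^(1/b)
2Nf = (207/845)^(1/-0.074)
2Nf = 1.7997871e+08
Nf = 8.9989e+07


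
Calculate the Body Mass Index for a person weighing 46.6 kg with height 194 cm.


BMI = weight / height^2
height = 194 cm = 1.94 m
BMI = 46.6 / 1.94^2
BMI = 12.38 kg/m^2


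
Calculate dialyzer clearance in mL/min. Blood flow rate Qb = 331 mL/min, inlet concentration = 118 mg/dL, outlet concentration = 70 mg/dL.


K = Qb * (Cb_in - Cb_out) / Cb_in
K = 331 * (118 - 70) / 118
K = 134.6 mL/min


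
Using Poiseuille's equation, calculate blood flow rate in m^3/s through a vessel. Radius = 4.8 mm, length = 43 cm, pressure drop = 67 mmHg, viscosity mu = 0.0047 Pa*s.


Q = pi*r^4*dP / (8*mu*L)
r = 0.0048 m, L = 0.43 m
dP = 67 mmHg = 8932.574 Pa
Q = 9.2137e-04 m^3/s


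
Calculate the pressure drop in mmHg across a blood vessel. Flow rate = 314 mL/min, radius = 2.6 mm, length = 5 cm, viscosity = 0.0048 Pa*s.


dP = 8*mu*L*Q / (pi*r^4)
Q = 314 mL/min = 5.23333e-06 m^3/s
dP = 69.99 Pa = 69.99 / 133.322 mmHg = 0.525 mmHg


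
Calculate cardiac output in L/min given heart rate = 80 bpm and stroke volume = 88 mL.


CO = HR * SV
CO = 80 * 88 / 1000
CO = 7.04 L/min


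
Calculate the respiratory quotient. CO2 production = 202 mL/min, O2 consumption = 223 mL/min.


RQ = VCO2 / VO2
RQ = 202 / 223
RQ = 0.9058


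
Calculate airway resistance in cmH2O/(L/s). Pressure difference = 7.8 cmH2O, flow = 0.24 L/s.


R = dP / flow
R = 7.8 / 0.24
R = 32.5 cmH2O/(L/s)


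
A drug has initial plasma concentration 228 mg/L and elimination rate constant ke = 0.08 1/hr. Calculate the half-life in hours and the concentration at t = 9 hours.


t_half = ln(2) / ke = 0.693147 / 0.08 = 8.664 hr
C(t) = C0 * exp(-ke*t) = 228 * exp(-0.08*9)
C(9) = 111 mg/L


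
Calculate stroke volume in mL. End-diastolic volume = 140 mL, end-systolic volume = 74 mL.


SV = EDV - ESV
SV = 140 - 74
SV = 66 mL


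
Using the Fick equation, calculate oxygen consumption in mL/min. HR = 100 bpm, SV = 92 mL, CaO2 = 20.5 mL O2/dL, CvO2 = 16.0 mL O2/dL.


CO = HR*SV = 100*92/1000 = 9.2 L/min
a-v O2 diff = 20.5 - 16.0 = 4.5 mL/dL
VO2 = CO * (CaO2-CvO2) * 10 dL/L
VO2 = 9.2 * 4.5 * 10
VO2 = 414 mL/min


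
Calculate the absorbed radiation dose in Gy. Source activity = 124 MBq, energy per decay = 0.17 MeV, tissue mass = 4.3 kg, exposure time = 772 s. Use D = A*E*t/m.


A = 124 MBq = 1.2400e+08 Bq
E = 0.17 MeV = 2.7234e-14 J
D = A*E*t/m = 1.2400e+08*2.7234e-14*772/4.3
D = 6.0629e-04 Gy


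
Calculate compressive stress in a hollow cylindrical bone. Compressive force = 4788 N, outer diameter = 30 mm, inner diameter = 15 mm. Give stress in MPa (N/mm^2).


A = pi*(r_o^2 - r_i^2)
r_o = 15 mm, r_i = 7.5 mm
A = 530.144 mm^2
sigma = F/A = 4788 / 530.144
sigma = 9.032 MPa


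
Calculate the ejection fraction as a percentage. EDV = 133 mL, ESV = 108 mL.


SV = EDV - ESV = 133 - 108 = 25 mL
EF = SV/EDV * 100 = 25/133 * 100
EF = 18.8%


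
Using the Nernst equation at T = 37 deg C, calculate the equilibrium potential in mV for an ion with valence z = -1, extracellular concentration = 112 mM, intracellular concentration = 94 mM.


E = (RT/(zF)) * ln(C_out/C_in)
T = 37 + 273.15 = 310.15 K
E = (8.314 * 310.15 / (-1 * 96485)) * ln(112/94)
E = -4.682 mV


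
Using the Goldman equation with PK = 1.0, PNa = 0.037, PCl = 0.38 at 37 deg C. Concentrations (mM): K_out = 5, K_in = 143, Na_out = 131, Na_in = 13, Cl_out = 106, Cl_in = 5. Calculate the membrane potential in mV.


Vm = (RT/F)*ln((PK*Ko + PNa*Nao + PCl*Cli)/(PK*Ki + PNa*Nai + PCl*Clo))
Numer = 11.747, Denom = 183.761
Vm = -73.5 mV


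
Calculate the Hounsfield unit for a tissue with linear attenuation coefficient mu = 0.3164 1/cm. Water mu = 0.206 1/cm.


HU = ((mu_tissue - mu_water) / mu_water) * 1000
HU = ((0.3164 - 0.206) / 0.206) * 1000
HU = 535.9


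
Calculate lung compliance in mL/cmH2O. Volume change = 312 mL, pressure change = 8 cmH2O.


C = dV / dP
C = 312 / 8
C = 39 mL/cmH2O


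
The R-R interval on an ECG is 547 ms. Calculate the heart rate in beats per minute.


HR = 60 / RR_interval(s)
RR = 547 ms = 0.547 s
HR = 60 / 0.547 = 109.7 bpm


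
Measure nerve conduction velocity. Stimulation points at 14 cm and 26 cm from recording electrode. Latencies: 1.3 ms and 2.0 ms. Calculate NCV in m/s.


Distance = (26 - 14) / 100 = 0.12 m
dt = (2.0 - 1.3) / 1000 = 7.0000e-04 s
NCV = dist / dt = 171.4 m/s


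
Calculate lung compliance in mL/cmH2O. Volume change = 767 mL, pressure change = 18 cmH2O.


C = dV / dP
C = 767 / 18
C = 42.61 mL/cmH2O


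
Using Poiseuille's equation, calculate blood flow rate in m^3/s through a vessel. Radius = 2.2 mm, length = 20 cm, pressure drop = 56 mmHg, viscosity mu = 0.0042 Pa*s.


Q = pi*r^4*dP / (8*mu*L)
r = 0.0022 m, L = 0.2 m
dP = 56 mmHg = 7466.032 Pa
Q = 8.1764e-05 m^3/s


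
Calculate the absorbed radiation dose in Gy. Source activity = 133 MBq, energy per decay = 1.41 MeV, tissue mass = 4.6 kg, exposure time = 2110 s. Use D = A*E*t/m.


A = 133 MBq = 1.3300e+08 Bq
E = 1.41 MeV = 2.25882e-13 J
D = A*E*t/m = 1.3300e+08*2.25882e-13*2110/4.6
D = 0.01378 Gy


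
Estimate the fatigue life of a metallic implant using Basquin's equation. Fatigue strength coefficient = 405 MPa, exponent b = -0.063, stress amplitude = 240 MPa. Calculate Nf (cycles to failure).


sigma_a = sigma_f' * (2Nf)^b
2Nf = (sigma_a/sigma_f')^(1/b)
2Nf = (240/405)^(1/-0.063)
2Nf = 4046.1702
Nf = 2023


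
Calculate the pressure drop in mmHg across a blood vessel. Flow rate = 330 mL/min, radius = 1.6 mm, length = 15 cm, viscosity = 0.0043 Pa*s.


dP = 8*mu*L*Q / (pi*r^4)
Q = 330 mL/min = 5.5e-06 m^3/s
dP = 1378.42 Pa = 1378.42 / 133.322 mmHg = 10.34 mmHg


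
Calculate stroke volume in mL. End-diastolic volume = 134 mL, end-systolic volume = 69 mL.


SV = EDV - ESV
SV = 134 - 69
SV = 65 mL


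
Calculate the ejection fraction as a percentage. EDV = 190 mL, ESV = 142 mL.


SV = EDV - ESV = 190 - 142 = 48 mL
EF = SV/EDV * 100 = 48/190 * 100
EF = 25.26%


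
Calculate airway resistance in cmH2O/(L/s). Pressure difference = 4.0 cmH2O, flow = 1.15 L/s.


R = dP / flow
R = 4.0 / 1.15
R = 3.478 cmH2O/(L/s)


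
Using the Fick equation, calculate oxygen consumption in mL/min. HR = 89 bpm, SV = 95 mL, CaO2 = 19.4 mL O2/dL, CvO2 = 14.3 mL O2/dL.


CO = HR*SV = 89*95/1000 = 8.455 L/min
a-v O2 diff = 19.4 - 14.3 = 5.1 mL/dL
VO2 = CO * (CaO2-CvO2) * 10 dL/L
VO2 = 8.455 * 5.1 * 10
VO2 = 431.2 mL/min


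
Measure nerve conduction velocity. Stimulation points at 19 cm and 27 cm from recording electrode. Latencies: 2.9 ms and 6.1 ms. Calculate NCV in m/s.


Distance = (27 - 19) / 100 = 0.08 m
dt = (6.1 - 2.9) / 1000 = 0.0032 s
NCV = dist / dt = 25 m/s


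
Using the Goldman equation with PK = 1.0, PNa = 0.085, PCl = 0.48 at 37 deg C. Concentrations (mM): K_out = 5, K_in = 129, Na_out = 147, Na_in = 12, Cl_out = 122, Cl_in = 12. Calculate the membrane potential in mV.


Vm = (RT/F)*ln((PK*Ko + PNa*Nao + PCl*Cli)/(PK*Ki + PNa*Nai + PCl*Clo))
Numer = 23.255, Denom = 188.58
Vm = -55.94 mV


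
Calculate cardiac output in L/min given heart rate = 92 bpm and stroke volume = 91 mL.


CO = HR * SV
CO = 92 * 91 / 1000
CO = 8.372 L/min


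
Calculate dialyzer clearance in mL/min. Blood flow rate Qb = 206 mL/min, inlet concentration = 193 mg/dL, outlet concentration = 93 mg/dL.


K = Qb * (Cb_in - Cb_out) / Cb_in
K = 206 * (193 - 93) / 193
K = 106.7 mL/min


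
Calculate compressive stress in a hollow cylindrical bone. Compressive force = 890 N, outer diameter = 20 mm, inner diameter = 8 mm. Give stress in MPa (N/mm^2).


A = pi*(r_o^2 - r_i^2)
r_o = 10 mm, r_i = 4 mm
A = 263.894 mm^2
sigma = F/A = 890 / 263.894
sigma = 3.373 MPa


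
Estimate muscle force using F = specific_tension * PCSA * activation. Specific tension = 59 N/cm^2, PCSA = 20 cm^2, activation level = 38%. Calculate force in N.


F = sigma * PCSA * activation
F = 59 * 20 * 0.38
F = 448.4 N


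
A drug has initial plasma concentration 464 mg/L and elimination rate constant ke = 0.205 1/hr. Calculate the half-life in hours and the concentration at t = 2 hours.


t_half = ln(2) / ke = 0.693147 / 0.205 = 3.381 hr
C(t) = C0 * exp(-ke*t) = 464 * exp(-0.205*2)
C(2) = 307.9 mg/L
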